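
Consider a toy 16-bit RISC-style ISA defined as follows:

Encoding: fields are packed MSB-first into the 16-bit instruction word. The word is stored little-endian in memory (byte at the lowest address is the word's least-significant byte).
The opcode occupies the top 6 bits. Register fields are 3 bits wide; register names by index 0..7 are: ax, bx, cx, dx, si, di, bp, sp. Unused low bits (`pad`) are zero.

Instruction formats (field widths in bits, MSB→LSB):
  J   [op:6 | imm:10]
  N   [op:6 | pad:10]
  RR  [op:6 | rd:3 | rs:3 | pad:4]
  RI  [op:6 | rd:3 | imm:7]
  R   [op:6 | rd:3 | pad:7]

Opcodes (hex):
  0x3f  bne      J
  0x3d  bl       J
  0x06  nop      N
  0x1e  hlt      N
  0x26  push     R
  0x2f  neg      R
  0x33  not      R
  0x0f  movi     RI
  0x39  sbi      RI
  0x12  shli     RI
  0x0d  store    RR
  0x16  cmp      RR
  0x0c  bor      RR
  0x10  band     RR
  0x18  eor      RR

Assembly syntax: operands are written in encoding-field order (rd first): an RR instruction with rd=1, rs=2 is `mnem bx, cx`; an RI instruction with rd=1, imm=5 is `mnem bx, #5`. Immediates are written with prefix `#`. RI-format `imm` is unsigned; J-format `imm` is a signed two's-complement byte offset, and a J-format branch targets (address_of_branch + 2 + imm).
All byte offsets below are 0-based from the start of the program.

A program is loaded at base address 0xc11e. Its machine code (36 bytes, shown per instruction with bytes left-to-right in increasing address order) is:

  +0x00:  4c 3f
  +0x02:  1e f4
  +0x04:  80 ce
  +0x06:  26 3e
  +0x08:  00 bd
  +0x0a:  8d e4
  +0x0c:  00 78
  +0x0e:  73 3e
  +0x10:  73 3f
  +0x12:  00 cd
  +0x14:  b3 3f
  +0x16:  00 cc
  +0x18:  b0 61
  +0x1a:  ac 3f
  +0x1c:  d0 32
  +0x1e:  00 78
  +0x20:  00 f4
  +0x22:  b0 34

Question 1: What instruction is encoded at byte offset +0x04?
@+04  little-endian(80 ce) = 0xce80
  top 6b → 0x33 → not [R]
  rd@[9:7]=0x5 ⇒ di

not di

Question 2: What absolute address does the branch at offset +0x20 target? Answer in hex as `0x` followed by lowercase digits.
0xc140

off 0x20: read 00 f4 as little → 0xf400
  top 6b → 0x3d → bl [J]
  imm: (w>>0)&0x3ff=0x0 → #0
  target = base 0xc11e + off 0x20 + 2 + imm 0 = 0xc140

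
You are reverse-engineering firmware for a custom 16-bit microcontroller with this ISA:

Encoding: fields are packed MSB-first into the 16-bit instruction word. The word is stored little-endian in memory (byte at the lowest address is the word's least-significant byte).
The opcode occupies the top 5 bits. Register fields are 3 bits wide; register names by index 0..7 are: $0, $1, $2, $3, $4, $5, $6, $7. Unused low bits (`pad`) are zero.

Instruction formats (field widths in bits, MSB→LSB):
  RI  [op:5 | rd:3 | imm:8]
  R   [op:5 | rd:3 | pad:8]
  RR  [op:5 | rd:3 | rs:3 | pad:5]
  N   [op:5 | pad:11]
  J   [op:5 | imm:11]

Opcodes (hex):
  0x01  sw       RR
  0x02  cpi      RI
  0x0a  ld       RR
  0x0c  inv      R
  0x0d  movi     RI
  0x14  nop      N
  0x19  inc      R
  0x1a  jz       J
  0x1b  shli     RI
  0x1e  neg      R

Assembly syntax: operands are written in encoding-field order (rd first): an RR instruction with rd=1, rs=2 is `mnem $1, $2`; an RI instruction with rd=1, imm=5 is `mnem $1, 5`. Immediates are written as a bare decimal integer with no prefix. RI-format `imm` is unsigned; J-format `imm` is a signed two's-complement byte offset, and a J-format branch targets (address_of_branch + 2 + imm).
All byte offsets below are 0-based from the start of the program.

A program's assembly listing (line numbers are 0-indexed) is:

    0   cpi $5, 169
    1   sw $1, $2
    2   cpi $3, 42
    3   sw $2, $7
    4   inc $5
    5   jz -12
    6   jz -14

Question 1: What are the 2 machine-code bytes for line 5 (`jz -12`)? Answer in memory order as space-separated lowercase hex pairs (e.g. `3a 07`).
f4 d7

line 5 (jz): pack op=0x1a:5|imm=-12:11 = 0xd7f4; little→ f4 d7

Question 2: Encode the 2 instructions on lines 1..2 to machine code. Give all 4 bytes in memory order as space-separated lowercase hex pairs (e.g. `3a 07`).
40 09 2a 13

L1: sw op=0x1:5|rd=1:3|rs=2:3|pad=0:5 ⇒ 0x0940 ⇒ little 40 09
L2: cpi op=0x2:5|rd=3:3|imm=42:8 ⇒ 0x132a ⇒ little 2a 13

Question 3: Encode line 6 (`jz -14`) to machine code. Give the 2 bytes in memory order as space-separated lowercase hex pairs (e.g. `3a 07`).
f2 d7

6. jz fields op=0x1a:5|imm=-14:11 → word d7f2h → f2 d7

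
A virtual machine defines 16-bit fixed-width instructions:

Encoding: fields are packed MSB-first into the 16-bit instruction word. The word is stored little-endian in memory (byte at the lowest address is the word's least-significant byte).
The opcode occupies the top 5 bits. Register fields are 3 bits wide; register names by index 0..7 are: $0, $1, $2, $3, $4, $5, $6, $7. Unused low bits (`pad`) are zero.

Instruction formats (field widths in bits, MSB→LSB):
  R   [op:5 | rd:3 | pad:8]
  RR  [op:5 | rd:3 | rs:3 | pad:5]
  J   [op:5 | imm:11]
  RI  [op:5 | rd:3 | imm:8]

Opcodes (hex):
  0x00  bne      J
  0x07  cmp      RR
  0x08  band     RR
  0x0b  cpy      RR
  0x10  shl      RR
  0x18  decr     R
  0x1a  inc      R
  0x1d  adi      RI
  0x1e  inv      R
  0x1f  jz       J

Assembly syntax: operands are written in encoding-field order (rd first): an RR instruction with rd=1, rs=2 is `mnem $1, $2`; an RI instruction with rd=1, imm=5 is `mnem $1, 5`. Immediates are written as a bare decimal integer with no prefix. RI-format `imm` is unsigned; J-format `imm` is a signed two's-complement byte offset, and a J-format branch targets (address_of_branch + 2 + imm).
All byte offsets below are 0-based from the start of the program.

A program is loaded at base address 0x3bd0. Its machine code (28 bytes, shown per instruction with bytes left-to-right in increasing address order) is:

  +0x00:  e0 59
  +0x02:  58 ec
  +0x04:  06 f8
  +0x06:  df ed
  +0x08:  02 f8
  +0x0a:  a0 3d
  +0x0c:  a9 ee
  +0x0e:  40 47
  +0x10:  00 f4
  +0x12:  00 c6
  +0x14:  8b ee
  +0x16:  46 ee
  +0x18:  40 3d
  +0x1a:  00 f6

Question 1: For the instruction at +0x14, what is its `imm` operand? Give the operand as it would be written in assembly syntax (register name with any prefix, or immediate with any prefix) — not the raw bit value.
139

[14] 8b ee → 0xee8b
  opcode bits[15:11]=0x1d: adi/RI
  rd@[10:8]=0x6 ⇒ $6
  imm@[7:0]=0x8b ⇒ 139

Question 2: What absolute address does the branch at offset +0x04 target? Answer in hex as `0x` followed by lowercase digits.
+0x04: 06 f8 ⇒ word 0xf806 (little)
  top 5b → 0x1f → jz [J]
  [10:0] imm=6 = 6
  target = base 0x3bd0 + off 0x04 + 2 + imm 6 = 0x3bdc

0x3bdc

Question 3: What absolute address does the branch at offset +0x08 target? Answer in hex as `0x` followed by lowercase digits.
0x3bdc

[08] 02 f8 → 0xf802
  op=0xf802>>11=0x1f ⇒ jz (J)
  imm: (w>>0)&0x7ff=0x2 → 2
  target = base 0x3bd0 + off 0x08 + 2 + imm 2 = 0x3bdc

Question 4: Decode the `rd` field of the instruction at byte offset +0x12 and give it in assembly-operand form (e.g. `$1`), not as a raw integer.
$6

@+12  little-endian(00 c6) = 0xc600
  opcode bits[15:11]=0x18: decr/R
  rd@[10:8]=0x6 ⇒ $6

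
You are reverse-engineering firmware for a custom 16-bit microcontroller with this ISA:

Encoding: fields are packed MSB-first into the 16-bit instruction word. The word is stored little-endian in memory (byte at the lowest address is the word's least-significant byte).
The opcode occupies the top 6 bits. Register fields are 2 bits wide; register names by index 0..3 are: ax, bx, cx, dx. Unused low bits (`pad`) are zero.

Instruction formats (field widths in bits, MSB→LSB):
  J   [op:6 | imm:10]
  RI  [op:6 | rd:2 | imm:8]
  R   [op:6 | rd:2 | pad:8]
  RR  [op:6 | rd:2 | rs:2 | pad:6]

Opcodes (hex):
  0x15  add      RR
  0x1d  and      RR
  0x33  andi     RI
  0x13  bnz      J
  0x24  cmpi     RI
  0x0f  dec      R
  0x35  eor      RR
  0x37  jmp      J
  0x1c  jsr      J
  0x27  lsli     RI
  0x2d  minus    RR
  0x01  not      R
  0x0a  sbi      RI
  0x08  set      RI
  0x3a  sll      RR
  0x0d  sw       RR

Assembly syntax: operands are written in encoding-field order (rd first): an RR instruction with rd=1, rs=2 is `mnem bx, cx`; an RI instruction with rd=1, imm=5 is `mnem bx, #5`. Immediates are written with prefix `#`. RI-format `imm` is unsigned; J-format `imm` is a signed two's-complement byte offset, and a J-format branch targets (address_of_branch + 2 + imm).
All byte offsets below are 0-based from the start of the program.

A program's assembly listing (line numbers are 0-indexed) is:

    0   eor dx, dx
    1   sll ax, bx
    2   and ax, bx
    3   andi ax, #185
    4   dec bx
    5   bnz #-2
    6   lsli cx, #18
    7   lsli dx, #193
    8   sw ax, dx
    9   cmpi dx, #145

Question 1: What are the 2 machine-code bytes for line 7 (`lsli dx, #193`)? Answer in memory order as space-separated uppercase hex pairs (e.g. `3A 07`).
7. lsli fields op=0x27:6|rd=3:2|imm=193:8 → word 9fc1h → c1 9f

C1 9F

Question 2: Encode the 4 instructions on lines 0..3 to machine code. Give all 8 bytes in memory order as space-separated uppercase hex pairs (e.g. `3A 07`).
C0 D7 40 E8 40 74 B9 CC

0. eor fields op=0x35:6|rd=3:2|rs=3:2|pad=0:6 → word d7c0h → c0 d7
1. sll fields op=0x3a:6|rd=0:2|rs=1:2|pad=0:6 → word e840h → 40 e8
2. and fields op=0x1d:6|rd=0:2|rs=1:2|pad=0:6 → word 7440h → 40 74
3. andi fields op=0x33:6|rd=0:2|imm=185:8 → word ccb9h → b9 cc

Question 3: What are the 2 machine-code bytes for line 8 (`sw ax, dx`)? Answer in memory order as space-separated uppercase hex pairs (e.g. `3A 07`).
8. sw fields op=0xd:6|rd=0:2|rs=3:2|pad=0:6 → word 34c0h → c0 34

C0 34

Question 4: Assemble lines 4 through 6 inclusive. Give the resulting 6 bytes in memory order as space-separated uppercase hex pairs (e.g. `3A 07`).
00 3D FE 4F 12 9E

line 4 (dec): pack op=0xf:6|rd=1:2|pad=0:8 = 0x3d00; little→ 00 3d
line 5 (bnz): pack op=0x13:6|imm=-2:10 = 0x4ffe; little→ fe 4f
line 6 (lsli): pack op=0x27:6|rd=2:2|imm=18:8 = 0x9e12; little→ 12 9e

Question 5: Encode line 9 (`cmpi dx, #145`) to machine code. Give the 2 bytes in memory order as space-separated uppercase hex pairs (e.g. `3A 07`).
L9: cmpi op=0x24:6|rd=3:2|imm=145:8 ⇒ 0x9391 ⇒ little 91 93

91 93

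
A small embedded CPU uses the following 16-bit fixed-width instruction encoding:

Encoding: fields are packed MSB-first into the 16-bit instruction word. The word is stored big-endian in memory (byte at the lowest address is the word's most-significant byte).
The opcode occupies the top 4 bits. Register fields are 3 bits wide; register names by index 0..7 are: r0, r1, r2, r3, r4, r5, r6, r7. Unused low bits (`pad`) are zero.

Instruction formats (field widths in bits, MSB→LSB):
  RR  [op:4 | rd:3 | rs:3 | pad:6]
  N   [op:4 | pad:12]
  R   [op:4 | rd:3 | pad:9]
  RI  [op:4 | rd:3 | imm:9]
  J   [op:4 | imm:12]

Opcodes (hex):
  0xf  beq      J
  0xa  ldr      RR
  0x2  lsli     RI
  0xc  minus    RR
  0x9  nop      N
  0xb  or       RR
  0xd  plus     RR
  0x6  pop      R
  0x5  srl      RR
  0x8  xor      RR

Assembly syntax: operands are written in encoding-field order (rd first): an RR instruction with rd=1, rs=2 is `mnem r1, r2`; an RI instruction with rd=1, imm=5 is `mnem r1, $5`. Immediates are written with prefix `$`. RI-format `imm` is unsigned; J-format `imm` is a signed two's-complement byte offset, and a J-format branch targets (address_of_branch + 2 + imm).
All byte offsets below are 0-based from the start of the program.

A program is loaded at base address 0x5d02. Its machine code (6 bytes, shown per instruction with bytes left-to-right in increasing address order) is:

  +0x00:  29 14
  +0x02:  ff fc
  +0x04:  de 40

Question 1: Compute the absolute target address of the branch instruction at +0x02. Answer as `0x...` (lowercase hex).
0x5d02

@+02  big-endian(ff fc) = 0xfffc
  top 4b → 0xf → beq [J]
  [11:0] imm=4092 (s12→-4) = $-4
  target = base 0x5d02 + off 0x02 + 2 + imm -4 = 0x5d02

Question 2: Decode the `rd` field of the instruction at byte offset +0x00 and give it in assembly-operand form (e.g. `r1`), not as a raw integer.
off 0x00: read 29 14 as big → 0x2914
  op=0x2914>>12=0x2 ⇒ lsli (RI)
  rd@[11:9]=0x4 ⇒ r4
  imm@[8:0]=0x114 ⇒ $276

r4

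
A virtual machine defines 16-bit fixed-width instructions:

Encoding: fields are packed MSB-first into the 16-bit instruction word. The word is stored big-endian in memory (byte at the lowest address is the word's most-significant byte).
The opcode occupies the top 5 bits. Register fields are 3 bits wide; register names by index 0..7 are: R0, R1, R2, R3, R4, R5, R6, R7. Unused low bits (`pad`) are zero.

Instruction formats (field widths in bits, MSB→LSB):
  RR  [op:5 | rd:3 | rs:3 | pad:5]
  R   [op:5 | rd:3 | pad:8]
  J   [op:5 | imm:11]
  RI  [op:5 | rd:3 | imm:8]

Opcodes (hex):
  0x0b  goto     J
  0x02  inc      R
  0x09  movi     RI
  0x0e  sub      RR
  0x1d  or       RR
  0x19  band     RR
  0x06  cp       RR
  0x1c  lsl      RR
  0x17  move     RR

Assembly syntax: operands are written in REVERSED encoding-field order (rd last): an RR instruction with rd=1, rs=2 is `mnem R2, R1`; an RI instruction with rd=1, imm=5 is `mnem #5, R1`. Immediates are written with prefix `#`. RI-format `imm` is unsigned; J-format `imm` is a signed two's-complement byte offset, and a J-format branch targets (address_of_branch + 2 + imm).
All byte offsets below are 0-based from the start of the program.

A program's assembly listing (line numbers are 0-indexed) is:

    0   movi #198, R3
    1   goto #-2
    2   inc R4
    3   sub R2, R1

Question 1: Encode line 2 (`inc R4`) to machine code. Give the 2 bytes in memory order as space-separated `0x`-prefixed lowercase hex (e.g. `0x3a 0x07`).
0x14 0x00

2. inc fields op=0x2:5|rd=4:3|pad=0:8 → word 1400h → 14 00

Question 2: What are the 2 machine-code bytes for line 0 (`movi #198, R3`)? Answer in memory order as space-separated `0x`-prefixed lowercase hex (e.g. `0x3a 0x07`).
line 0 (movi): pack op=0x9:5|rd=3:3|imm=198:8 = 0x4bc6; big→ 4b c6

0x4b 0xc6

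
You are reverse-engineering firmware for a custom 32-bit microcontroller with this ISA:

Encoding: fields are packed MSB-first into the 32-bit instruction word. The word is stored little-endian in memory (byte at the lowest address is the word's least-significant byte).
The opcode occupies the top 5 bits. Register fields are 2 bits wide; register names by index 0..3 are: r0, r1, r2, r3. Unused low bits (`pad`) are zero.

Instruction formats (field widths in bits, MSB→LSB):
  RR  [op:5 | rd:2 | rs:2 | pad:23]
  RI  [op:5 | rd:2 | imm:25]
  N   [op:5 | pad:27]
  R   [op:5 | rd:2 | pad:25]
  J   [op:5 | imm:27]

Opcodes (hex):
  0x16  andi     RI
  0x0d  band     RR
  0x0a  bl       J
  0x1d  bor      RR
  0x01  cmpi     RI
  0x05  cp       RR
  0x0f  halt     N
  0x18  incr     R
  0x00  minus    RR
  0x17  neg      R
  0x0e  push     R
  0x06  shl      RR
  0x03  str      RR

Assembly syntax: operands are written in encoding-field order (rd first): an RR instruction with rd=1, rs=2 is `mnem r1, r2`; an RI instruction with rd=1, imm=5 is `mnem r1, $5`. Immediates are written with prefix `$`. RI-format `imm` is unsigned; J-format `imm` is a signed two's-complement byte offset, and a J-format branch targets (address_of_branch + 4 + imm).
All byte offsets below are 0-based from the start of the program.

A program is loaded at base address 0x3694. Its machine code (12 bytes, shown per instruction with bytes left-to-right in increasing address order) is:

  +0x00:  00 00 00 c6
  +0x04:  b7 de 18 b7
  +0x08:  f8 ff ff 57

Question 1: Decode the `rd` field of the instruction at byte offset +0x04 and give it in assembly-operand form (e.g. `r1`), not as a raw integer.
+0x04: b7 de 18 b7 ⇒ word 0xb718deb7 (little)
  opcode bits[31:27]=0x16: andi/RI
  rd: (w>>25)&0x3=0x3 → r3
  imm: (w>>0)&0x1ffffff=0x118deb7 → $18407095

r3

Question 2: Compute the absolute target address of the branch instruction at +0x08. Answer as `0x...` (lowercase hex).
off 0x08: read f8 ff ff 57 as little → 0x57fffff8
  top 5b → 0xa → bl [J]
  [26:0] imm=134217720 (s27→-8) = $-8
  target = base 0x3694 + off 0x08 + 4 + imm -8 = 0x3698

0x3698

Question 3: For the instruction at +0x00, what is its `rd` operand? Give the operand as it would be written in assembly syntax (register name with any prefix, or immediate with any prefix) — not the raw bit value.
[00] 00 00 00 c6 → 0xc6000000
  op=0xc6000000>>27=0x18 ⇒ incr (R)
  rd: (w>>25)&0x3=0x3 → r3

r3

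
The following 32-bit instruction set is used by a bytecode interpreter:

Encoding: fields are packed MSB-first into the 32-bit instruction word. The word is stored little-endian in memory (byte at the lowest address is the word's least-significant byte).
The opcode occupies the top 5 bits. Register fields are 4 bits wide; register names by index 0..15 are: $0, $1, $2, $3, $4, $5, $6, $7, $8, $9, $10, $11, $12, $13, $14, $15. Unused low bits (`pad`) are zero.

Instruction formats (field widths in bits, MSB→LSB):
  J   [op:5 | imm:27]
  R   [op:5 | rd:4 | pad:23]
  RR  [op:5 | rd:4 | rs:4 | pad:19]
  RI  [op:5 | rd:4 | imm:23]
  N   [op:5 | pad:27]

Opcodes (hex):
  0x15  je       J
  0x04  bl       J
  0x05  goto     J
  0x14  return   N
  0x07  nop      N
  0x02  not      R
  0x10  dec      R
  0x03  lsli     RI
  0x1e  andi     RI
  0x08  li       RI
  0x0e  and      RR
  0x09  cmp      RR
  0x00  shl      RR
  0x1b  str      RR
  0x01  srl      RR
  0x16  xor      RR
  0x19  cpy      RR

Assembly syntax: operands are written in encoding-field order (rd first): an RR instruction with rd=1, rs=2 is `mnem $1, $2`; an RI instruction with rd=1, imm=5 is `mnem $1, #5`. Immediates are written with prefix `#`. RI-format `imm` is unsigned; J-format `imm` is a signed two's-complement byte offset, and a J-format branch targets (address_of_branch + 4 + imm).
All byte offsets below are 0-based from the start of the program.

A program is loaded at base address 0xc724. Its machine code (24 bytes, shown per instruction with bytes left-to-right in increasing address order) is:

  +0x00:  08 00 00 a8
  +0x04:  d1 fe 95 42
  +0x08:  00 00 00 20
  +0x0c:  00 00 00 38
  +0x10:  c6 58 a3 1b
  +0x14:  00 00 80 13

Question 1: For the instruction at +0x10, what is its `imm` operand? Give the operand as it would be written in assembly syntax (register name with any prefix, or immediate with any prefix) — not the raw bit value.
[10] c6 58 a3 1b → 0x1ba358c6
  opcode bits[31:27]=0x3: lsli/RI
  [26:23] rd=7 = $7
  [22:0] imm=2316486 = #2316486

#2316486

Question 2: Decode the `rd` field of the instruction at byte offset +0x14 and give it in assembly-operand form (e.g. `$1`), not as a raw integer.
$7

@+14  little-endian(00 00 80 13) = 0x13800000
  top 5b → 0x2 → not [R]
  rd: (w>>23)&0xf=0x7 → $7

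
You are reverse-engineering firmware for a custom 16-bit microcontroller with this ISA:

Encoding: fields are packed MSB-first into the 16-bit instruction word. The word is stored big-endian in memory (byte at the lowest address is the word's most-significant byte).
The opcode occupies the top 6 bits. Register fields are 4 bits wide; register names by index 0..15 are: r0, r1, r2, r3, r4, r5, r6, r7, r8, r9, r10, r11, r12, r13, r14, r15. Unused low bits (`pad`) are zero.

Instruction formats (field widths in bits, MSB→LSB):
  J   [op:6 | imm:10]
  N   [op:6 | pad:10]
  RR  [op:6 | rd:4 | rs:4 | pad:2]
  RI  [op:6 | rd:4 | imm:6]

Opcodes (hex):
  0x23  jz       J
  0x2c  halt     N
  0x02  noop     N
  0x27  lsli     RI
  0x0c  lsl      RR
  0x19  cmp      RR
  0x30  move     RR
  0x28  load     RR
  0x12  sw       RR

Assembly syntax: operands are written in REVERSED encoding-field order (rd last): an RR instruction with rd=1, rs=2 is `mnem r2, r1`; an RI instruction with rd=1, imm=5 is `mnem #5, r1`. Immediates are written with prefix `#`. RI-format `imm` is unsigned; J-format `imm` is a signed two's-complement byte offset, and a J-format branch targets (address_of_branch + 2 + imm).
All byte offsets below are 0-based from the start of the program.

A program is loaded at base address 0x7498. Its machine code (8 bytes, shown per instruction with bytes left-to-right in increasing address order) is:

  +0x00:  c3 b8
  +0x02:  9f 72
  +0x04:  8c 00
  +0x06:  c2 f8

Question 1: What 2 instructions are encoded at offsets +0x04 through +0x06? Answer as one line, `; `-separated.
@+04  big-endian(8c 00) = 0x8c00
  opcode bits[15:10]=0x23: jz/J
  imm@[9:0]=0x0 ⇒ #0
@+06  big-endian(c2 f8) = 0xc2f8
  opcode bits[15:10]=0x30: move/RR
  rd@[9:6]=0xb ⇒ r11
  rs@[5:2]=0xe ⇒ r14

jz #0; move r14, r11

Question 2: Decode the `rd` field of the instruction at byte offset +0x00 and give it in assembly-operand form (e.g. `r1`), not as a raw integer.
r14

[00] c3 b8 → 0xc3b8
  top 6b → 0x30 → move [RR]
  [9:6] rd=14 = r14
  [5:2] rs=14 = r14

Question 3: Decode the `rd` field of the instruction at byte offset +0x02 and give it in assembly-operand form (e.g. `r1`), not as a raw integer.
+0x02: 9f 72 ⇒ word 0x9f72 (big)
  top 6b → 0x27 → lsli [RI]
  rd@[9:6]=0xd ⇒ r13
  imm@[5:0]=0x32 ⇒ #50

r13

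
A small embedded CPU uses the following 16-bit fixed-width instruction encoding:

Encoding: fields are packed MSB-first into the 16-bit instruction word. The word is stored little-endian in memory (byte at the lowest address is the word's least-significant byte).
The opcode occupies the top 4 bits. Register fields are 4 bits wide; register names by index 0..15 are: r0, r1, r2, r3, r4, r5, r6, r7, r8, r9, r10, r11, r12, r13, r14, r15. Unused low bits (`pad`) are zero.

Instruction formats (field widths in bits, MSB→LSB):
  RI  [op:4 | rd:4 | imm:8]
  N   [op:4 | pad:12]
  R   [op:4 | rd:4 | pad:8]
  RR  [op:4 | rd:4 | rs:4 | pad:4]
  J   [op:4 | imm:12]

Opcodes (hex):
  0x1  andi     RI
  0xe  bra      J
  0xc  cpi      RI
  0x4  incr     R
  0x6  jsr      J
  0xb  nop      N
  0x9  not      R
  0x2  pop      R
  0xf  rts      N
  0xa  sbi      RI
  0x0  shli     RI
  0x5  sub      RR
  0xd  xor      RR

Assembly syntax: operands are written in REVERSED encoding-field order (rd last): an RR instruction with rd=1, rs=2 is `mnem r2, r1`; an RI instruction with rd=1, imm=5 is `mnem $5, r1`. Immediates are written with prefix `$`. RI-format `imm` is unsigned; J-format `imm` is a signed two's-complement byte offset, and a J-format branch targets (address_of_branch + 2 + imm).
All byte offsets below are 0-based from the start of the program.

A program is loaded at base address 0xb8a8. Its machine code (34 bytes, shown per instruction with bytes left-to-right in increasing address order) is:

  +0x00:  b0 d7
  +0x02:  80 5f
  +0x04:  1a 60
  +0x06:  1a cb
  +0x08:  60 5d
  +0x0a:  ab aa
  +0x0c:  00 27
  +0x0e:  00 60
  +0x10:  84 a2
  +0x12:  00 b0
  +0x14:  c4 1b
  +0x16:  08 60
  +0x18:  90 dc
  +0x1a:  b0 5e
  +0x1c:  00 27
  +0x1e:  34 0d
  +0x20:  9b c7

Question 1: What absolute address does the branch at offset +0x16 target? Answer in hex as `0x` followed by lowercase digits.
0xb8c8

+0x16: 08 60 ⇒ word 0x6008 (little)
  top 4b → 0x6 → jsr [J]
  imm: (w>>0)&0xfff=0x8 → $8
  target = base 0xb8a8 + off 0x16 + 2 + imm 8 = 0xb8c8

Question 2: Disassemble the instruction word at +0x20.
cpi $155, r7

+0x20: 9b c7 ⇒ word 0xc79b (little)
  opcode bits[15:12]=0xc: cpi/RI
  [11:8] rd=7 = r7
  [7:0] imm=155 = $155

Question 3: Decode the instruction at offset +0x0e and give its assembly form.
jsr $0

[0e] 00 60 → 0x6000
  opcode bits[15:12]=0x6: jsr/J
  imm: (w>>0)&0xfff=0x0 → $0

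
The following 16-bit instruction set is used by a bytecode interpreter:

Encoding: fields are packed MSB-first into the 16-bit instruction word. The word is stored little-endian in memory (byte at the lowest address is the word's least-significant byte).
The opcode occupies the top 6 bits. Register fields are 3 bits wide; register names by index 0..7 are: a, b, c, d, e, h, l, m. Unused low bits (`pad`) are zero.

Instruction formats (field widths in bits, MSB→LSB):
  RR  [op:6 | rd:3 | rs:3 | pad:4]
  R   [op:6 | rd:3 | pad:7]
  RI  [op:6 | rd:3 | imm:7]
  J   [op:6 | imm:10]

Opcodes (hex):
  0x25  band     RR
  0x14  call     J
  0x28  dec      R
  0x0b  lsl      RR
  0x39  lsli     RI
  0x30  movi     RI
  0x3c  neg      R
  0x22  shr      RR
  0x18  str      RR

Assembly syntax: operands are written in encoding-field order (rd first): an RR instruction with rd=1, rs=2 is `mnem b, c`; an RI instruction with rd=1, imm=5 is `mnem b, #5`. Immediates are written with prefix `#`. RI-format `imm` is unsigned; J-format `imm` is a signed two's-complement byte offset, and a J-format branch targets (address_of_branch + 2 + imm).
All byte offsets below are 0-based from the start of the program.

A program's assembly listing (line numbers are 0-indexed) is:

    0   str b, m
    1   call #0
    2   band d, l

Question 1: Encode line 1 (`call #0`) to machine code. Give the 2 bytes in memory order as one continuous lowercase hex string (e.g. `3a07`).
0050

1. call fields op=0x14:6|imm=0:10 → word 5000h → 00 50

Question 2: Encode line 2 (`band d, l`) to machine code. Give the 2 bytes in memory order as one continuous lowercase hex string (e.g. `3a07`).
e095

2. band fields op=0x25:6|rd=3:3|rs=6:3|pad=0:4 → word 95e0h → e0 95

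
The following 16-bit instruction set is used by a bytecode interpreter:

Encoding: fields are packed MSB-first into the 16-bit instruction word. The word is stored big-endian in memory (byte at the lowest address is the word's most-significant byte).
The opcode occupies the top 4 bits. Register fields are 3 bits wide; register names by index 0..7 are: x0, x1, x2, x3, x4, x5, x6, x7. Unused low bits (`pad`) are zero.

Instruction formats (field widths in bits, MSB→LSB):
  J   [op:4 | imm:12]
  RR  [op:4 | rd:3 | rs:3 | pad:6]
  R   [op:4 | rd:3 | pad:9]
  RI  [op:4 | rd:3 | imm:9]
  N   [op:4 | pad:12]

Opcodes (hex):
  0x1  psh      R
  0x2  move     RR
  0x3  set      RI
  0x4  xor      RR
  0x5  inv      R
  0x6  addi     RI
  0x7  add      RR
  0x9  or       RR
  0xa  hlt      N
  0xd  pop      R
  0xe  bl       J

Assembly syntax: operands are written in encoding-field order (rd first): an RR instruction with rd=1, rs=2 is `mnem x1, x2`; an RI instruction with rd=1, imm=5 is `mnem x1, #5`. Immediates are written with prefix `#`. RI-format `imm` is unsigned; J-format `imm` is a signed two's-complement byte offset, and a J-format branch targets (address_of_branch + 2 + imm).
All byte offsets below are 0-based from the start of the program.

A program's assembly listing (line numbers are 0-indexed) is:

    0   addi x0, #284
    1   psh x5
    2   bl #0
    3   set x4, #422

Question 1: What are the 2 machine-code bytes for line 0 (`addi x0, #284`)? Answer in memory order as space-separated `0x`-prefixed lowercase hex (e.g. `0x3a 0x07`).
L0: addi op=0x6:4|rd=0:3|imm=284:9 ⇒ 0x611c ⇒ big 61 1c

0x61 0x1c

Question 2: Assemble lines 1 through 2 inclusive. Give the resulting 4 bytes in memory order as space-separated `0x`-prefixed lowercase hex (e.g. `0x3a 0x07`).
0x1a 0x00 0xe0 0x00

L1: psh op=0x1:4|rd=5:3|pad=0:9 ⇒ 0x1a00 ⇒ big 1a 00
L2: bl op=0xe:4|imm=0:12 ⇒ 0xe000 ⇒ big e0 00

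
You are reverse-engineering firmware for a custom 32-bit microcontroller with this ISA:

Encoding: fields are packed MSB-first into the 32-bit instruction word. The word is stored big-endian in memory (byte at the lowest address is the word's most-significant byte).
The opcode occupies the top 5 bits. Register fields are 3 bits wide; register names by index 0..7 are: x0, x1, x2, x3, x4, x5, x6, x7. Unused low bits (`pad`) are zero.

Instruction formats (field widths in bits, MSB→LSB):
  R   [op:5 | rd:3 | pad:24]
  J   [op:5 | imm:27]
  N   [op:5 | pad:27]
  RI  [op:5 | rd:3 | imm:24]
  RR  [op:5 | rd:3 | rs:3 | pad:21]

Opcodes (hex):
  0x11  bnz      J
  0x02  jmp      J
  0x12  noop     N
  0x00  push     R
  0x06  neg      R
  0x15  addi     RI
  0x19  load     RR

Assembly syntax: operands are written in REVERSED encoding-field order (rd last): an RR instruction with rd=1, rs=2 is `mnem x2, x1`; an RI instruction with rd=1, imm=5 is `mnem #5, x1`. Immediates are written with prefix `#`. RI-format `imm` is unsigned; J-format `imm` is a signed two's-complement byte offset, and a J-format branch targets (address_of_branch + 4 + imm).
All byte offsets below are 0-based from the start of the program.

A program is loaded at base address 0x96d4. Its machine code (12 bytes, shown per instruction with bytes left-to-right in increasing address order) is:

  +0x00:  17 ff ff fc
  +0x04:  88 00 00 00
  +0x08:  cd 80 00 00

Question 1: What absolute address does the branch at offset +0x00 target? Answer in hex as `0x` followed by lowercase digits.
[00] 17 ff ff fc → 0x17fffffc
  op=0x17fffffc>>27=0x2 ⇒ jmp (J)
  imm@[26:0]=0x7fffffc (s27→-4) ⇒ #-4
  target = base 0x96d4 + off 0x00 + 4 + imm -4 = 0x96d4

0x96d4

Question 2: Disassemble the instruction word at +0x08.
+0x08: cd 80 00 00 ⇒ word 0xcd800000 (big)
  opcode bits[31:27]=0x19: load/RR
  [26:24] rd=5 = x5
  [23:21] rs=4 = x4

load x4, x5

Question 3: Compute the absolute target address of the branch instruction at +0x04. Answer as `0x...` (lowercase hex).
+0x04: 88 00 00 00 ⇒ word 0x88000000 (big)
  op=0x88000000>>27=0x11 ⇒ bnz (J)
  imm@[26:0]=0x0 ⇒ #0
  target = base 0x96d4 + off 0x04 + 4 + imm 0 = 0x96dc

0x96dc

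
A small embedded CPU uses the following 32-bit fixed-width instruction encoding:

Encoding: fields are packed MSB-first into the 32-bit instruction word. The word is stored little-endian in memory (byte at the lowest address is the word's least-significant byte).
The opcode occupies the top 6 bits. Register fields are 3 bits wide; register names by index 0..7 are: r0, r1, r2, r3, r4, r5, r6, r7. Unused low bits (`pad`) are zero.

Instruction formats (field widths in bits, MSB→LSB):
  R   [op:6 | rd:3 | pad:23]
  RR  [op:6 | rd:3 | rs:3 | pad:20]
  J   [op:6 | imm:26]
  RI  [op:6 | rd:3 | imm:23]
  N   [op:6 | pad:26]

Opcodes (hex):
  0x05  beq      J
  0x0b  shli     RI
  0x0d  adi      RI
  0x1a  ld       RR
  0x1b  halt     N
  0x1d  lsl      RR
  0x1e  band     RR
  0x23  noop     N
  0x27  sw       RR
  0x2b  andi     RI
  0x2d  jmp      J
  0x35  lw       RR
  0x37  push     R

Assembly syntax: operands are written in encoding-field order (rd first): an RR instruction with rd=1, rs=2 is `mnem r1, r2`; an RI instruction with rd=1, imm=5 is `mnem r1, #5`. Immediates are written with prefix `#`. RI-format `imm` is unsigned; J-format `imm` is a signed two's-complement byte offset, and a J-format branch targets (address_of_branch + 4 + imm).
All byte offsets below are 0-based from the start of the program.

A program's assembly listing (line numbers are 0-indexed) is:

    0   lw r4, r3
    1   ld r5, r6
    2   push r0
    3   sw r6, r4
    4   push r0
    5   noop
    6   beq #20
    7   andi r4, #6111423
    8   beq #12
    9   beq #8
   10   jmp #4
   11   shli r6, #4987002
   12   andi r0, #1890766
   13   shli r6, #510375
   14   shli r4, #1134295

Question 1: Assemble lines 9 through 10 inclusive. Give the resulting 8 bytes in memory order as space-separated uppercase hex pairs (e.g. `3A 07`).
08 00 00 14 04 00 00 B4

9. beq fields op=0x5:6|imm=8:26 → word 14000008h → 08 00 00 14
10. jmp fields op=0x2d:6|imm=4:26 → word b4000004h → 04 00 00 b4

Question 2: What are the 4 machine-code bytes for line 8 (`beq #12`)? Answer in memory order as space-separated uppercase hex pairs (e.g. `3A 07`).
0C 00 00 14

8. beq fields op=0x5:6|imm=12:26 → word 1400000ch → 0c 00 00 14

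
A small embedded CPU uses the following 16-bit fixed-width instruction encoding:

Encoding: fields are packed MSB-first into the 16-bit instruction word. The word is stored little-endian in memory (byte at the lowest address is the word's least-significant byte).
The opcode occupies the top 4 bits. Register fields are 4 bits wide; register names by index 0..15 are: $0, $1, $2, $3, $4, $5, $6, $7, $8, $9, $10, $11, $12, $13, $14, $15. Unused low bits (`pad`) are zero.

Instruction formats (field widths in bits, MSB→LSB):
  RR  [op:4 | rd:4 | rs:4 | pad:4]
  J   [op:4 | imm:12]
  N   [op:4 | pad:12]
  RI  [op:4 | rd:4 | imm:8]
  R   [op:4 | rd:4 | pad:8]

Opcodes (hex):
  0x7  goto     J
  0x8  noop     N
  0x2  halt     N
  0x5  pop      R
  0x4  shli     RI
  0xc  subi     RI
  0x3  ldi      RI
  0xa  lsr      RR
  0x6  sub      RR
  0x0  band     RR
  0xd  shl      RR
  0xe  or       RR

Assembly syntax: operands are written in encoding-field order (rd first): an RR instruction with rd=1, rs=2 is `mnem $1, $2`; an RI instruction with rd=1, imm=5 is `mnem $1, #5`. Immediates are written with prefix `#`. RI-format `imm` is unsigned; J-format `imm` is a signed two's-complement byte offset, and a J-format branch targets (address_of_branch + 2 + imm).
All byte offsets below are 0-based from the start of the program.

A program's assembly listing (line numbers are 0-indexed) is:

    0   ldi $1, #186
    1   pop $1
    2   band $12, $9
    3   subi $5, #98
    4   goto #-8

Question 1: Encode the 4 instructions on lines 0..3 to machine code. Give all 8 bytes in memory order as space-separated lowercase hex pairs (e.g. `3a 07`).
ba 31 00 51 90 0c 62 c5

line 0 (ldi): pack op=0x3:4|rd=1:4|imm=186:8 = 0x31ba; little→ ba 31
line 1 (pop): pack op=0x5:4|rd=1:4|pad=0:8 = 0x5100; little→ 00 51
line 2 (band): pack op=0x0:4|rd=12:4|rs=9:4|pad=0:4 = 0x0c90; little→ 90 0c
line 3 (subi): pack op=0xc:4|rd=5:4|imm=98:8 = 0xc562; little→ 62 c5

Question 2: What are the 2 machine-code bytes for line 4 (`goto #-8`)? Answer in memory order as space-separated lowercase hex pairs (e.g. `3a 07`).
4. goto fields op=0x7:4|imm=-8:12 → word 7ff8h → f8 7f

f8 7f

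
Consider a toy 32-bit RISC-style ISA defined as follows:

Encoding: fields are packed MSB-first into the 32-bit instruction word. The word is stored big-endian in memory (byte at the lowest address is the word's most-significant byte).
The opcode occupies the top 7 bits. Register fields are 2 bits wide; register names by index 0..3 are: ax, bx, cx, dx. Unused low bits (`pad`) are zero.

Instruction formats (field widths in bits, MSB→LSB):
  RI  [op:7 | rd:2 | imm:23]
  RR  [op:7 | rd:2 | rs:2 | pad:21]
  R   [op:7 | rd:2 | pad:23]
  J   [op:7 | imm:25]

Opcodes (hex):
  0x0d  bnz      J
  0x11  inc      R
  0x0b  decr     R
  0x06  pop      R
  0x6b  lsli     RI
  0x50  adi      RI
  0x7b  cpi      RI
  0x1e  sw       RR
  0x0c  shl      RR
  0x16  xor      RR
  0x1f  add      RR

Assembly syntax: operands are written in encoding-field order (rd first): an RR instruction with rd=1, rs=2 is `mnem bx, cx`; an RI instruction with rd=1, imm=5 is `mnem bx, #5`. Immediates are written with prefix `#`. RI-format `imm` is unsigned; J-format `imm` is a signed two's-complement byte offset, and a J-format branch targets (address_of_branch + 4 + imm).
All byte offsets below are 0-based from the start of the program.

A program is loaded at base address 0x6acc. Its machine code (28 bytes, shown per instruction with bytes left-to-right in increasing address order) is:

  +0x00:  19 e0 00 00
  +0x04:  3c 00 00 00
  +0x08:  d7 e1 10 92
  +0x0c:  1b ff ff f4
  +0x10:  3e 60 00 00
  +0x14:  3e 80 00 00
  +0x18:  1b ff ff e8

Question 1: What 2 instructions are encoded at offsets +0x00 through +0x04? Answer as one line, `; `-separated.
[00] 19 e0 00 00 → 0x19e00000
  top 7b → 0xc → shl [RR]
  [24:23] rd=3 = dx
  [22:21] rs=3 = dx
[04] 3c 00 00 00 → 0x3c000000
  top 7b → 0x1e → sw [RR]
  [24:23] rd=0 = ax
  [22:21] rs=0 = ax

shl dx, dx; sw ax, ax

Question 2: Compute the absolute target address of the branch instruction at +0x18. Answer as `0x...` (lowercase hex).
off 0x18: read 1b ff ff e8 as big → 0x1bffffe8
  opcode bits[31:25]=0xd: bnz/J
  [24:0] imm=33554408 (s25→-24) = #-24
  target = base 0x6acc + off 0x18 + 4 + imm -24 = 0x6ad0

0x6ad0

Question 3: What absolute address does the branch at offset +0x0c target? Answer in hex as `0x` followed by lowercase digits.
0x6ad0

[0c] 1b ff ff f4 → 0x1bfffff4
  opcode bits[31:25]=0xd: bnz/J
  [24:0] imm=33554420 (s25→-12) = #-12
  target = base 0x6acc + off 0x0c + 4 + imm -12 = 0x6ad0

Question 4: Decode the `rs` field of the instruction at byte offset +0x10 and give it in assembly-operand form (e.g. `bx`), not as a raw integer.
dx

[10] 3e 60 00 00 → 0x3e600000
  top 7b → 0x1f → add [RR]
  rd: (w>>23)&0x3=0x0 → ax
  rs: (w>>21)&0x3=0x3 → dx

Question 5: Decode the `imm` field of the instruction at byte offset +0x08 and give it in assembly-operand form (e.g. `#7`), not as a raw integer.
#6361234

@+08  big-endian(d7 e1 10 92) = 0xd7e11092
  top 7b → 0x6b → lsli [RI]
  rd@[24:23]=0x3 ⇒ dx
  imm@[22:0]=0x611092 ⇒ #6361234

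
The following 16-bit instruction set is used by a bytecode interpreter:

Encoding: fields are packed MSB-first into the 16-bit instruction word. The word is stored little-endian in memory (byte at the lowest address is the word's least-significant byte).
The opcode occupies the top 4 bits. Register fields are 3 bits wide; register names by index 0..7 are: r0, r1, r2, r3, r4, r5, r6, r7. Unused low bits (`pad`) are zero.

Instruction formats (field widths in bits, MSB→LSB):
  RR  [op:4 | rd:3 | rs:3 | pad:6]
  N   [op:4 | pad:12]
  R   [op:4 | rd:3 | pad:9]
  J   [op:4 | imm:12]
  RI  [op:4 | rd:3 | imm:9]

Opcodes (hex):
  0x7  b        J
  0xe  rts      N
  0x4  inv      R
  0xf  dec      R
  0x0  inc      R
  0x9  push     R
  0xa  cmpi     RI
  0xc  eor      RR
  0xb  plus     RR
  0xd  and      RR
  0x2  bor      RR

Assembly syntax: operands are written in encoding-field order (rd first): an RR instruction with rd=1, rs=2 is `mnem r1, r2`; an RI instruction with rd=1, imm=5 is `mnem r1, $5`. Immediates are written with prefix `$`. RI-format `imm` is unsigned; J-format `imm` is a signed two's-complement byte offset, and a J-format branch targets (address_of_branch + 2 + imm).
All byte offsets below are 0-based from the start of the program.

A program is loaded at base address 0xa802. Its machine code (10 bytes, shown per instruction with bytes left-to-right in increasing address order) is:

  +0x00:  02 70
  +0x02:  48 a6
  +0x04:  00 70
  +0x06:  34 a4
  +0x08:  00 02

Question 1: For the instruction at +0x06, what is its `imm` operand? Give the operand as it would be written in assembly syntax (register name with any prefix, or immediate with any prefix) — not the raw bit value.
+0x06: 34 a4 ⇒ word 0xa434 (little)
  op=0xa434>>12=0xa ⇒ cmpi (RI)
  [11:9] rd=2 = r2
  [8:0] imm=52 = $52

$52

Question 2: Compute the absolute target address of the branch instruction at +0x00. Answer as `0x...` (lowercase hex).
off 0x00: read 02 70 as little → 0x7002
  opcode bits[15:12]=0x7: b/J
  imm: (w>>0)&0xfff=0x2 → $2
  target = base 0xa802 + off 0x00 + 2 + imm 2 = 0xa806

0xa806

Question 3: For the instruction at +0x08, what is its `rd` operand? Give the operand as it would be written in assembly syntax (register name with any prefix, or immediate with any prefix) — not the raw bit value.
off 0x08: read 00 02 as little → 0x0200
  op=0x0200>>12=0x0 ⇒ inc (R)
  rd@[11:9]=0x1 ⇒ r1

r1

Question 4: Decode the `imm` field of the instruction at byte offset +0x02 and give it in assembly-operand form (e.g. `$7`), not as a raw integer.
[02] 48 a6 → 0xa648
  opcode bits[15:12]=0xa: cmpi/RI
  [11:9] rd=3 = r3
  [8:0] imm=72 = $72

$72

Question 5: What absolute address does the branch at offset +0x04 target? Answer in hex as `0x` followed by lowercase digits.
0xa808

+0x04: 00 70 ⇒ word 0x7000 (little)
  op=0x7000>>12=0x7 ⇒ b (J)
  [11:0] imm=0 = $0
  target = base 0xa802 + off 0x04 + 2 + imm 0 = 0xa808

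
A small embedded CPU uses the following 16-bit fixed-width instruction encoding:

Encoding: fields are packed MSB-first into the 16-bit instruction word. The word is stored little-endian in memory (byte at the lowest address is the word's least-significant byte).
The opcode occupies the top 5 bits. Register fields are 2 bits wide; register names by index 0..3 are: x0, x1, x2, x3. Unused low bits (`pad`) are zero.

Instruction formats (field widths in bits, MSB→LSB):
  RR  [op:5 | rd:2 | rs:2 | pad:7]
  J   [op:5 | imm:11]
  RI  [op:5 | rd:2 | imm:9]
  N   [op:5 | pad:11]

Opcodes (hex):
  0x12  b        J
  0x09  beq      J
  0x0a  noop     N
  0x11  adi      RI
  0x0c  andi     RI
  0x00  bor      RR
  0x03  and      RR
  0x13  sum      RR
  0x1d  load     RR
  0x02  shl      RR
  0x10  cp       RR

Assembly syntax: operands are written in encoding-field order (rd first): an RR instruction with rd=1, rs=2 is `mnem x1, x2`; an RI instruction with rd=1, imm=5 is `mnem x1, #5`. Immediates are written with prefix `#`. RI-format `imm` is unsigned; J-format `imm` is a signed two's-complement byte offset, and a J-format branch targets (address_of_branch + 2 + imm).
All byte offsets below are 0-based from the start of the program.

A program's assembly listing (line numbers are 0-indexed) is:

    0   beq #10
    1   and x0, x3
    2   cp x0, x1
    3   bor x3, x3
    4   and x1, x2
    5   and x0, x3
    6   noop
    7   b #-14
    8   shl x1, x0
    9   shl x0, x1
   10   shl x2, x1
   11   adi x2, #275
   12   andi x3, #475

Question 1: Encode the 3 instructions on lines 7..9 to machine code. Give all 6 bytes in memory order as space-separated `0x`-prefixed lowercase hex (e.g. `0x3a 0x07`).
0xf2 0x97 0x00 0x12 0x80 0x10

line 7 (b): pack op=0x12:5|imm=-14:11 = 0x97f2; little→ f2 97
line 8 (shl): pack op=0x2:5|rd=1:2|rs=0:2|pad=0:7 = 0x1200; little→ 00 12
line 9 (shl): pack op=0x2:5|rd=0:2|rs=1:2|pad=0:7 = 0x1080; little→ 80 10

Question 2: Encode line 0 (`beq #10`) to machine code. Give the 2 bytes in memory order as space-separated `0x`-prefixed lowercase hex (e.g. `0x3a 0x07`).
L0: beq op=0x9:5|imm=10:11 ⇒ 0x480a ⇒ little 0a 48

0x0a 0x48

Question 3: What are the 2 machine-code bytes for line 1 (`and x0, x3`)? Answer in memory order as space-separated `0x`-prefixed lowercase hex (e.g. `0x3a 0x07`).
L1: and op=0x3:5|rd=0:2|rs=3:2|pad=0:7 ⇒ 0x1980 ⇒ little 80 19

0x80 0x19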